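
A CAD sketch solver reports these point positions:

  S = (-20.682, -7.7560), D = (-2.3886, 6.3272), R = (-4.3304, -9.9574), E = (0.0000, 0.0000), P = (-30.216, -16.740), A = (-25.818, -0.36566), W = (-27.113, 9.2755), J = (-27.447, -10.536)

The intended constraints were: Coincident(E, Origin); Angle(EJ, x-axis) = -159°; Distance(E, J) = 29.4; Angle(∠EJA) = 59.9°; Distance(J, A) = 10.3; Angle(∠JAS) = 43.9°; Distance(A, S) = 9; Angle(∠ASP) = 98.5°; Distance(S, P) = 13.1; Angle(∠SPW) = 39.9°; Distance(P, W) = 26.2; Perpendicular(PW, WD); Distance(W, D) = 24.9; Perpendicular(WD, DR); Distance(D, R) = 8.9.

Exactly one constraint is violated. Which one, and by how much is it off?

Distance(D, R) = 8.9 — off by 7.50.

E = (0.00, 0.00) ✓; EJ at -159.0° ✓; |EJ| = 29.40 ✓; ∠EJA = 59.90° ✓; |JA| = 10.30 ✓; ∠JAS = 43.90° ✓; |AS| = 9.000 ✓; ∠ASP = 98.50° ✓; |SP| = 13.10 ✓; ∠SPW = 39.90° ✓; |PW| = 26.20 ✓; ∠(PW, WD) = 90.00° ✓; |WD| = 24.90 ✓; ∠(WD, DR) = 90.00° ✓; |DR| = 16.40 ✗.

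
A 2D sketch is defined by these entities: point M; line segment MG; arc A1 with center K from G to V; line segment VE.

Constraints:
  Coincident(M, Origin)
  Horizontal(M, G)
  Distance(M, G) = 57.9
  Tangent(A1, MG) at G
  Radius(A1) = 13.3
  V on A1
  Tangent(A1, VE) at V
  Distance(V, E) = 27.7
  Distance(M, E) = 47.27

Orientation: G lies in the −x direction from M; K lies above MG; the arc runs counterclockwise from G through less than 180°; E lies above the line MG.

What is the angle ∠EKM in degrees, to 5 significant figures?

52.173°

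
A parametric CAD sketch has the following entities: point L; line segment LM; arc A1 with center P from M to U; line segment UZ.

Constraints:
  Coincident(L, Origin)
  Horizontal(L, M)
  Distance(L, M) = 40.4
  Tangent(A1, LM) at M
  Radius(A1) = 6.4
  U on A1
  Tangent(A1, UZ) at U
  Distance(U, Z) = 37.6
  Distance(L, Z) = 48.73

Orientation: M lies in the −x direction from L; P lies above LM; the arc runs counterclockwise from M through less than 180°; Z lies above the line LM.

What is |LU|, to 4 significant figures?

34.53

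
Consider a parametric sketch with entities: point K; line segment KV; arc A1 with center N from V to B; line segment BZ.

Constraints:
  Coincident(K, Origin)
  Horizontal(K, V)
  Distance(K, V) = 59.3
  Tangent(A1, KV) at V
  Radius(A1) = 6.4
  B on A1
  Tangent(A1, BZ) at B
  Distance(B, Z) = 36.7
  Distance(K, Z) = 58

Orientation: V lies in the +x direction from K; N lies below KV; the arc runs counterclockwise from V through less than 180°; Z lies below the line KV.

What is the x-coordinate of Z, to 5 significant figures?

42.385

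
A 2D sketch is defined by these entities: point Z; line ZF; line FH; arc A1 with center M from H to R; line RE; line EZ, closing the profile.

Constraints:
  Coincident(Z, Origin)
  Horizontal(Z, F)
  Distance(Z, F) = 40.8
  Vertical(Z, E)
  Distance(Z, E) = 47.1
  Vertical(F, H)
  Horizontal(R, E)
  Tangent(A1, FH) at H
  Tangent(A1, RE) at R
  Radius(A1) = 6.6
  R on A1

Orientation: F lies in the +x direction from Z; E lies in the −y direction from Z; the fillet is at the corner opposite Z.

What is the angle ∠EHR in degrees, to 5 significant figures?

35.811°

Z is at the origin; ZF is horizontal with |ZF| = 40.8 and F on the +x side, so F = (40.800, 0.0000). ZE is vertical with |ZE| = 47.1 and E on the −y side, so E = (0.0000, -47.100). The virtual corner opposite Z is at (40.800, -47.100). Tangency of A1 to FH means the radius MH is perpendicular to FH and since A1 is tangent to RE there, MR ⟂ RE, with radius 6.6, so the center M sits 6.6 in from both sides at M = (34.200, -40.500). That places the tangent points at H = (40.800, -40.500) on FH and R = (34.200, -47.100) on RE. Then cos ∠EHR = HE·HR / (|HE||HR|), giving 35.811°.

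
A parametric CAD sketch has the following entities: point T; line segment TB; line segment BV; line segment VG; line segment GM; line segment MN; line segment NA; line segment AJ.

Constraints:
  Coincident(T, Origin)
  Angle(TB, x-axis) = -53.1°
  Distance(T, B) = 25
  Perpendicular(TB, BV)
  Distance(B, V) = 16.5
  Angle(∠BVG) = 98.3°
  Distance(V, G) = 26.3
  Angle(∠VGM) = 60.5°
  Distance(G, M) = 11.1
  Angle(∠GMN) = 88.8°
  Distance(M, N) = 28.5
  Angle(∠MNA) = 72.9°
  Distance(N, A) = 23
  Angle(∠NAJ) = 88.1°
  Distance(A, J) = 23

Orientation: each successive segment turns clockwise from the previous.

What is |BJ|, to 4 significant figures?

36.11

T is at the origin; TB runs at -53.1° with length 25.0, so B = (15.01, -19.99). TB ⟂ BV, so BV runs at -143.1°; with |BV| = 16.5, V = (1.816, -29.90). ∠BVG = 98.3° gives VG at 135.2° from the x-axis; with |VG| = 26.3, G = (-16.85, -11.37). ∠VGM = 60.5° gives GM at 15.70° from the x-axis; with |GM| = 11.1, M = (-6.160, -8.364). ∠GMN = 88.8° gives MN at -75.50° from the x-axis; with |MN| = 28.5, N = (0.9757, -35.96). ∠MNA = 72.9° gives NA at 177.4° from the x-axis; with |NA| = 23.0, A = (-22.00, -34.91). ∠NAJ = 88.1° gives AJ at 85.50° from the x-axis; with |AJ| = 23.0, J = (-20.20, -11.98). Then |BJ| = |J − B| = 36.11.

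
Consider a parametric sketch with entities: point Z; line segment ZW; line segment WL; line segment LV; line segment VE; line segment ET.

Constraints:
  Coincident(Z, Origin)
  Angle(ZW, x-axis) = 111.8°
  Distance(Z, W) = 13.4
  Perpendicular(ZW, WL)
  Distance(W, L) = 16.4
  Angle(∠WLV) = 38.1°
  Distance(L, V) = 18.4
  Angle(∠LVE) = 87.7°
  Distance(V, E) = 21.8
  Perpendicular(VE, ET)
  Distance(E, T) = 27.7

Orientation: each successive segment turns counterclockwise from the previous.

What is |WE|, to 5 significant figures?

12.545

Z is at the origin; ZW runs at 111.8° with length 13.4, so W = (-4.9763, 12.442). ZW is perpendicular to WL, so WL runs at -158.20°; with |WL| = 16.4, L = (-20.203, 6.3513). ∠WLV = 38.1° gives LV at -16.300° from the x-axis; with |LV| = 18.4, V = (-2.5431, 1.1870). ∠LVE = 87.7° gives VE at 76.000° from the x-axis; with |VE| = 21.8, E = (2.7308, 22.339). Then |WE| = |E − W| = 12.545.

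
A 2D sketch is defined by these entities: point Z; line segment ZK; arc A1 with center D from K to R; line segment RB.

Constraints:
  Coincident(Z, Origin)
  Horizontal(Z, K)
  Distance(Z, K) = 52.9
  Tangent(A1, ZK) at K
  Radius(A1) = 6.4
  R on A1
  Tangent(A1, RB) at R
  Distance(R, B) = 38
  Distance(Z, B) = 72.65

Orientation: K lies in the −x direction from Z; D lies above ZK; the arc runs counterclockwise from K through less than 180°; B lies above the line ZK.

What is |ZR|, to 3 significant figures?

47.5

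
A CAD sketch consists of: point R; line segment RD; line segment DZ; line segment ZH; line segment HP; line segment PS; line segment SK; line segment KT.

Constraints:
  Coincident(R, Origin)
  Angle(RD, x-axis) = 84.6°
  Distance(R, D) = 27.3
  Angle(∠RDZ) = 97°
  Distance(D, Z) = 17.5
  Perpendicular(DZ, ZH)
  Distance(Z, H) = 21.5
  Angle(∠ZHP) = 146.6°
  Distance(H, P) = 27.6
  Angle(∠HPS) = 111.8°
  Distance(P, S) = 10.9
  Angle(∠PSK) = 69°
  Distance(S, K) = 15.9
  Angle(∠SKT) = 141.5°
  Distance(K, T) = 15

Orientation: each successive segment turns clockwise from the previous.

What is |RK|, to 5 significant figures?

3.9830

R is at the origin; RD runs at 84.6° with length 27.3, so D = (2.5692, 27.179). ∠RDZ = 97.0° gives DZ at 1.6000° from the x-axis; with |DZ| = 17.5, Z = (20.062, 27.667). The perpendicularity gives ZH at right angles to DZ, so ZH runs at -88.400°; with |ZH| = 21.5, H = (20.663, 6.1759). ∠ZHP = 146.6° gives HP at -121.80° from the x-axis; with |HP| = 27.6, P = (6.1187, -17.281). ∠HPS = 111.8° gives PS at 170.00° from the x-axis; with |PS| = 10.9, S = (-4.6157, -15.388). ∠PSK = 69.0° gives SK at 59.000° from the x-axis; with |SK| = 15.9, K = (3.5734, -1.7595). Then |RK| = |K − R| = 3.9830.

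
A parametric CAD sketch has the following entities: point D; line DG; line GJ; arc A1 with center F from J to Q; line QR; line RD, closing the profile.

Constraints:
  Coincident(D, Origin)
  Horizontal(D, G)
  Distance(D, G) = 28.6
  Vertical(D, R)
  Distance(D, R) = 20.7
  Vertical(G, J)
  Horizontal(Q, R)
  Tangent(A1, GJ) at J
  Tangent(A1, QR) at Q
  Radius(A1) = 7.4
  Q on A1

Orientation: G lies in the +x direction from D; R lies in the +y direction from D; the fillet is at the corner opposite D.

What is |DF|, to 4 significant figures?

25.03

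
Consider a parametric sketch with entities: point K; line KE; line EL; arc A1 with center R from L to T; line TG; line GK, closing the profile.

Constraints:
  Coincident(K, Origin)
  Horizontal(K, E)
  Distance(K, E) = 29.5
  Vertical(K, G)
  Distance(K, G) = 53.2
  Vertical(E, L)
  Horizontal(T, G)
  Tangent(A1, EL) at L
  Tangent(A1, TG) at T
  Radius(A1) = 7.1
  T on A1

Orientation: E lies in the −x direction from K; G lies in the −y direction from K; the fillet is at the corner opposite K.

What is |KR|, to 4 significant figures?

51.25

K is at the origin; KE is horizontal with |KE| = 29.5 and E on the −x side, so E = (-29.50, 0.000). K and G share the same x with |KG| = 53.2 and G on the −y side, so G = (0.000, -53.20). The virtual corner opposite K is at (-29.50, -53.20). A1 meets EL tangentially, so RL is at right angles to EL and the tangent condition forces RT to be normal to TG, with radius 7.1, so the center R sits 7.1 in from both sides at R = (-22.40, -46.10). Then |KR| = |R − K| = 51.25.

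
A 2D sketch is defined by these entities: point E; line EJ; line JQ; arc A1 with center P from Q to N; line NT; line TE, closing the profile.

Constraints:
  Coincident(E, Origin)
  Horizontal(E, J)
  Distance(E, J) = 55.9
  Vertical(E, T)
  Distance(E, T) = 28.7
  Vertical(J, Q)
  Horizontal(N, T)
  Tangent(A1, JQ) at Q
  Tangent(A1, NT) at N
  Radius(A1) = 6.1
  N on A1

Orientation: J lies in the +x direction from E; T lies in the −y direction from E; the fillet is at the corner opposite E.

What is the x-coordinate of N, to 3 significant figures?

49.8

The virtual corner opposite E is at (55.9, -28.7). Since A1 is tangent to JQ there, PQ ⟂ JQ and A1 meets NT tangentially, so PN is at right angles to NT, with radius 6.1, so the center P sits 6.1 in from both sides at P = (49.8, -22.6). That places the tangent points at Q = (55.9, -22.6) on JQ and N = (49.8, -28.7) on NT. So N.x = 49.8.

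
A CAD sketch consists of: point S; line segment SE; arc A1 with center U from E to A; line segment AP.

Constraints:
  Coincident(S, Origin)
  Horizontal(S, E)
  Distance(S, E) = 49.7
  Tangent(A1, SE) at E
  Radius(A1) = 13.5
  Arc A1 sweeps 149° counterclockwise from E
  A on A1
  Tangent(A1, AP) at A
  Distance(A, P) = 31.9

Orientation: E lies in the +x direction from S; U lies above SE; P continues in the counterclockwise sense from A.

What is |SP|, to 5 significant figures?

50.808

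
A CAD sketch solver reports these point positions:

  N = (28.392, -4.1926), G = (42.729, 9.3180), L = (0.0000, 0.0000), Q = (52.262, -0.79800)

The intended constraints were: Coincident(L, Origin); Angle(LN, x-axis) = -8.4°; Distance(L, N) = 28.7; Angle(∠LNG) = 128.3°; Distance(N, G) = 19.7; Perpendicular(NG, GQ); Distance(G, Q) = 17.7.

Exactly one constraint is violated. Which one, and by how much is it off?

Distance(G, Q) = 17.7 — off by 3.80.

L = (0.00, 0.00) ✓; LN at -8.400° ✓; |LN| = 28.70 ✓; ∠LNG = 128.3° ✓; |NG| = 19.70 ✓; ∠(NG, GQ) = 90.00° ✓; |GQ| = 13.90 ✗.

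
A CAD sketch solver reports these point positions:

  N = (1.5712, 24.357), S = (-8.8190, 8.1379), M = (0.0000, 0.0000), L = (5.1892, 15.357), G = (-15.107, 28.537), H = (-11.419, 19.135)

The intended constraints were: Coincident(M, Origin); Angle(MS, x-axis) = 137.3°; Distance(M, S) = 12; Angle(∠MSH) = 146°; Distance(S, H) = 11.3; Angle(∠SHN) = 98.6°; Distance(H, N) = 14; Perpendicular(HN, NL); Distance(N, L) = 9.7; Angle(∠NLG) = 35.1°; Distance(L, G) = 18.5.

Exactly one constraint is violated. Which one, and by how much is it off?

Distance(L, G) = 18.5 — off by 5.70.

M = (0.00, 0.00) ✓; MS at 137.3° ✓; |MS| = 12.00 ✓; ∠MSH = 146.0° ✓; |SH| = 11.30 ✓; ∠SHN = 98.60° ✓; |HN| = 14.00 ✓; ∠(HN, NL) = 90.00° ✓; |NL| = 9.700 ✓; ∠NLG = 35.10° ✓; |LG| = 24.20 ✗.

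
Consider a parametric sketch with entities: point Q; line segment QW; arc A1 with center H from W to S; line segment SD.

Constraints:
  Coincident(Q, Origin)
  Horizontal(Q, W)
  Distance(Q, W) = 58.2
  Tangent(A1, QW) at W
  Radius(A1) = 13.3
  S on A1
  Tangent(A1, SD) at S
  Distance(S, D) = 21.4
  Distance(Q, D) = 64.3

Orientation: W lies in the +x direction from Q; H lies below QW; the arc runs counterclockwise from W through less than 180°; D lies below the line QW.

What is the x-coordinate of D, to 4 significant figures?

52.06

Q is at the origin; Q and W share the same y with |QW| = 58.2 and W on the +x side, so W = (58.20, 0.000). A1 meets QW tangentially, so HW is at right angles to QW, so H = W + (0, -13.3) = (58.20, -13.30). Since HS ⟂ SD (tangency), |HD| = √(13.3² + 21.4²) = 25.20 regardless of where S sits on A1. So D lies on both circle(Q, 64.3) and circle(H, 25.20); the below-QW intersection is D = (52.06, -37.74). S is the foot of the tangent from D: S = (45.53, -17.36).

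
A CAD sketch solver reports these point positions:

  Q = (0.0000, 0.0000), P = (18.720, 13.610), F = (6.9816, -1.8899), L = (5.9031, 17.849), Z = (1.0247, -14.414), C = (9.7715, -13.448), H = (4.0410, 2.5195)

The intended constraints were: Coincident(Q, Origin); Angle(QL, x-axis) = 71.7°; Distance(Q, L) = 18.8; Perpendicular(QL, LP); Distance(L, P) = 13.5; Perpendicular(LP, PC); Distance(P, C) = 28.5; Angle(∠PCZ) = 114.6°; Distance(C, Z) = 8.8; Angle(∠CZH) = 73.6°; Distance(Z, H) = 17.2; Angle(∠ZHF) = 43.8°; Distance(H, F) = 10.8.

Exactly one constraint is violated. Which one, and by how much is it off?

Distance(H, F) = 10.8 — off by 5.50.

Q = (0.00, 0.00) ✓; QL at 71.70° ✓; |QL| = 18.80 ✓; ∠(QL, LP) = 90.00° ✓; |LP| = 13.50 ✓; ∠(LP, PC) = 90.00° ✓; |PC| = 28.50 ✓; ∠PCZ = 114.6° ✓; |CZ| = 8.800 ✓; ∠CZH = 73.60° ✓; |ZH| = 17.20 ✓; ∠ZHF = 43.80° ✓; |HF| = 5.300 ✗.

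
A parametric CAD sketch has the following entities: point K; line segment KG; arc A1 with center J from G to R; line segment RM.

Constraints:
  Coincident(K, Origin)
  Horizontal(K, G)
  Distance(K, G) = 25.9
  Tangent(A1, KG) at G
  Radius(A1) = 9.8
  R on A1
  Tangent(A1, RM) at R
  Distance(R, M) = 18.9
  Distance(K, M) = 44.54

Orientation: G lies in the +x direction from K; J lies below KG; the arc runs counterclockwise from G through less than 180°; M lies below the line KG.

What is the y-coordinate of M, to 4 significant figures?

-29.85

Checks: |JG| = 9.800 ✓; |JR| = 9.800 ✓; ∠(JR, RM) = 90.00° ✓; |RM| = 18.90 ✓; |KM| = 44.54 ✓.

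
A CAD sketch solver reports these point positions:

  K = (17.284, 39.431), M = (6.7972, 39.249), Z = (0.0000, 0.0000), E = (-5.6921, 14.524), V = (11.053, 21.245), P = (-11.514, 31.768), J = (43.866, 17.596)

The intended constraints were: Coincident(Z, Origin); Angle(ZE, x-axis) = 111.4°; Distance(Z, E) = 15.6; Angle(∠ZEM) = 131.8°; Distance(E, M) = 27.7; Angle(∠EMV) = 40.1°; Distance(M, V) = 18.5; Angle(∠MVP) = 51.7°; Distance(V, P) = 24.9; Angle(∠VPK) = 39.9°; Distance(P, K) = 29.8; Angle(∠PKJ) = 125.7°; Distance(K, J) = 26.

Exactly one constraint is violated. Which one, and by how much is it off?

Distance(K, J) = 26 — off by 8.40.

Z = (0.00, 0.00) ✓; ZE at 111.4° ✓; |ZE| = 15.60 ✓; ∠ZEM = 131.8° ✓; |EM| = 27.70 ✓; ∠EMV = 40.10° ✓; |MV| = 18.50 ✓; ∠MVP = 51.70° ✓; |VP| = 24.90 ✓; ∠VPK = 39.90° ✓; |PK| = 29.80 ✓; ∠PKJ = 125.7° ✓; |KJ| = 34.40 ✗.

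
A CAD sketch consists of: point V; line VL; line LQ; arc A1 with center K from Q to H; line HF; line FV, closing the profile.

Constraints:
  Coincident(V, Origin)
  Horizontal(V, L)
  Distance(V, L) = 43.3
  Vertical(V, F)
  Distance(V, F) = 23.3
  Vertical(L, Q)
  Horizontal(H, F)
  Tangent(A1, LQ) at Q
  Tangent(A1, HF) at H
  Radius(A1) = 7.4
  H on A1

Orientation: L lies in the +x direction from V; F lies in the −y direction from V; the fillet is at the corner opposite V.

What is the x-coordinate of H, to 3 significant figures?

35.9

The virtual corner opposite V is at (43.3, -23.3). The tangent condition forces KQ to be normal to LQ and A1 meets HF tangentially, so KH is at right angles to HF, with radius 7.4, so the center K sits 7.4 in from both sides at K = (35.9, -15.9). That places the tangent points at Q = (43.3, -15.9) on LQ and H = (35.9, -23.3) on HF. So H.x = 35.9.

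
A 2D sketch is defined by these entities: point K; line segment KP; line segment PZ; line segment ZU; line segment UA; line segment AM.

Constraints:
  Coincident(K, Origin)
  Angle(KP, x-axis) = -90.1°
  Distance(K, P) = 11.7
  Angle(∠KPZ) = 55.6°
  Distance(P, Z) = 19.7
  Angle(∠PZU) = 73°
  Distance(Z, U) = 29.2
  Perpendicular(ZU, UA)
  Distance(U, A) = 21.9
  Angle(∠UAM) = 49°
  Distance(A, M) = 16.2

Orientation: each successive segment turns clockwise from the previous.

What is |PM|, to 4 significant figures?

13.53

K is at the origin; KP runs at -90.1° with length 11.7, so P = (-0.02042, -11.70). ∠KPZ = 55.6° gives PZ at 145.5° from the x-axis; with |PZ| = 19.7, Z = (-16.26, -0.5418). ∠PZU = 73.0° gives ZU at 38.50° from the x-axis; with |ZU| = 29.2, U = (6.596, 17.64). The perpendicularity gives UA at right angles to ZU, so UA runs at -51.50°; with |UA| = 21.9, A = (20.23, 0.4965). ∠UAM = 49.0° gives AM at 177.5° from the x-axis; with |AM| = 16.2, M = (4.045, 1.203). Then |PM| = |M − P| = 13.53.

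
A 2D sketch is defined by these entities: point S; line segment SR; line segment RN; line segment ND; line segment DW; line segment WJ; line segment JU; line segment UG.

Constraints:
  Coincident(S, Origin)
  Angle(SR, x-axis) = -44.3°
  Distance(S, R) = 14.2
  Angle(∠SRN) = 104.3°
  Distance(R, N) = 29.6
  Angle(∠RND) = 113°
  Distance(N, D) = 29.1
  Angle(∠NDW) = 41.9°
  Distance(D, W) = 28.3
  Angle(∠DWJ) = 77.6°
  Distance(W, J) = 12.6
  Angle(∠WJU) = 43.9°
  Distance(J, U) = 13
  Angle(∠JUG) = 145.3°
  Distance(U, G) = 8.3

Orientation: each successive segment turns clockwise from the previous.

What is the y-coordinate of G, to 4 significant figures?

-15.19

S is at the origin; SR runs at -44.3° with length 14.2, so R = (10.16, -9.917). ∠SRN = 104.3° gives RN at -120.0° from the x-axis; with |RN| = 29.6, N = (-4.637, -35.55). ∠RND = 113.0° gives ND at 173.0° from the x-axis; with |ND| = 29.1, D = (-33.52, -32.01). ∠NDW = 41.9° gives DW at 34.90° from the x-axis; with |DW| = 28.3, W = (-10.31, -15.81). ∠DWJ = 77.6° gives WJ at -67.50° from the x-axis; with |WJ| = 12.6, J = (-5.488, -27.45). ∠WJU = 43.9° gives JU at 156.4° from the x-axis; with |JU| = 13.0, U = (-17.40, -22.25). ∠JUG = 145.3° gives UG at 121.7° from the x-axis; with |UG| = 8.3, G = (-21.76, -15.19). So G.y = -15.19.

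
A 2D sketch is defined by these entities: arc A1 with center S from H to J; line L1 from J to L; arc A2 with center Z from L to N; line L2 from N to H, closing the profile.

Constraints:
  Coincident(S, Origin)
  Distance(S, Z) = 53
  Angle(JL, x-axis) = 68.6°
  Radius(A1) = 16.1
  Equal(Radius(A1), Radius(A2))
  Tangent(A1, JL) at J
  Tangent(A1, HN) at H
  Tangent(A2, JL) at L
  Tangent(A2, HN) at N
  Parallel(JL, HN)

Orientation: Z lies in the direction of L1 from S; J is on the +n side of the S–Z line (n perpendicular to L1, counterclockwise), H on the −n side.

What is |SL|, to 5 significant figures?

55.391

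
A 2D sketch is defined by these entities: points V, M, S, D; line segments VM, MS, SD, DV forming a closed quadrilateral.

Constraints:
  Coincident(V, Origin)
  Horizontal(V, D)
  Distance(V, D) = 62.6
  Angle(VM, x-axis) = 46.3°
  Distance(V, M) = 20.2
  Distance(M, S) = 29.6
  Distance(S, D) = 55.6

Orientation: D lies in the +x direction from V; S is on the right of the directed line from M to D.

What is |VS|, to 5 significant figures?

17.094

V is at the origin; VD is horizontal with |VD| = 62.6 and D in +x, so D = (62.6, 0). VM runs at 46.3° with |VM| = 20.2, so M = (13.956, 14.604). S is determined by |MS| = 29.6 and |SD| = 55.6 together: it lies at the intersection of circle(M, 29.6) and circle(D, 55.6). With |MD| = 50.789, the foot of the radical line on MD is 3.5867 from M and the perpendicular offset is √(29.6² − 3.5867²) = 29.382. Taking the right-of-MD solution: S = (8.9426, -14.568).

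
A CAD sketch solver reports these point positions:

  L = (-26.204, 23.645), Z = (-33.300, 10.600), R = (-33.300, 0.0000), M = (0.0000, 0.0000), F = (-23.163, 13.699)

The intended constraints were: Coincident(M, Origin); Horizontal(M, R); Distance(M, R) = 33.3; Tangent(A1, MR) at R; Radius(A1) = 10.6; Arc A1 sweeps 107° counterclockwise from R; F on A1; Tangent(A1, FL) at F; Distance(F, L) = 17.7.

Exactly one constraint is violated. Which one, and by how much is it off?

Distance(F, L) = 17.7 — off by 7.30.

M = (0.00, 0.00) ✓; M.y = 0.00, R.y = 0.00 ✓; |MR| = 33.30 ✓; ∠(ZR, RM) = 90.00° ✓; |ZR| = 10.60 ✓; bearing(Z→F) − bearing(Z→R) = 107.0° ✓; |ZF| = 10.60 ✓; ∠(ZF, FL) = 90.00° ✓; |FL| = 10.40 ✗.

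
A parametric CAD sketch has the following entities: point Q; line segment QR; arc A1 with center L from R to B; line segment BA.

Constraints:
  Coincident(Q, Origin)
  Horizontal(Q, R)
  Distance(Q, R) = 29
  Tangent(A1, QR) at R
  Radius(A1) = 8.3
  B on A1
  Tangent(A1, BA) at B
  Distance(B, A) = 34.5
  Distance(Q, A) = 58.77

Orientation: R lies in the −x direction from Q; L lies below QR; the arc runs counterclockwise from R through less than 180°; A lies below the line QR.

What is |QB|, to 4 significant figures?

37.93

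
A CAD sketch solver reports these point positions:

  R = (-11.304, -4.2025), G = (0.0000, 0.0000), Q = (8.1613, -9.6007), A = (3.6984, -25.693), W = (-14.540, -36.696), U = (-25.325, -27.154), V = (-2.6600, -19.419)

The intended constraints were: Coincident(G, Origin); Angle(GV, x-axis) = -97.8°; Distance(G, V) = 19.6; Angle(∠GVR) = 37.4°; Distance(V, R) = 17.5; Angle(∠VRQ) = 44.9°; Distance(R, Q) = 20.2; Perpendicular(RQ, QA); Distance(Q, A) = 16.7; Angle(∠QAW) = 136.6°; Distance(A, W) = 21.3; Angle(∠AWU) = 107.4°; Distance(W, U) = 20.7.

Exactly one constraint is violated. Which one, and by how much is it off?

Distance(W, U) = 20.7 — off by 6.30.

G = (0.00, 0.00) ✓; GV at -97.80° ✓; |GV| = 19.60 ✓; ∠GVR = 37.40° ✓; |VR| = 17.50 ✓; ∠VRQ = 44.90° ✓; |RQ| = 20.20 ✓; ∠(RQ, QA) = 90.00° ✓; |QA| = 16.70 ✓; ∠QAW = 136.6° ✓; |AW| = 21.30 ✓; ∠AWU = 107.4° ✓; |WU| = 14.40 ✗.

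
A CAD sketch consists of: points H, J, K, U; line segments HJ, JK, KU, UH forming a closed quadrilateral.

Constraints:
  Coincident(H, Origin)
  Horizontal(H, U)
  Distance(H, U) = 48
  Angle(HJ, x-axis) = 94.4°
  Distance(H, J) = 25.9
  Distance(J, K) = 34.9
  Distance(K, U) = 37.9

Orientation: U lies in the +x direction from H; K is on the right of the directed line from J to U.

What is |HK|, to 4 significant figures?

12.62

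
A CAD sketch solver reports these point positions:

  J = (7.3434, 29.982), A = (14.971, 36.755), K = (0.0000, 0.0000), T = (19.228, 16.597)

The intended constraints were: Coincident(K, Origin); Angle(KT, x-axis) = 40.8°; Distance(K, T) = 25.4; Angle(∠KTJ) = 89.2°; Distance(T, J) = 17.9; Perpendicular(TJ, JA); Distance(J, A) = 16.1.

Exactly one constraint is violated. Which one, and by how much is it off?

Distance(J, A) = 16.1 — off by 5.90.

K = (0.00, 0.00) ✓; KT at 40.80° ✓; |KT| = 25.40 ✓; ∠KTJ = 89.20° ✓; |TJ| = 17.90 ✓; ∠(TJ, JA) = 90.00° ✓; |JA| = 10.20 ✗.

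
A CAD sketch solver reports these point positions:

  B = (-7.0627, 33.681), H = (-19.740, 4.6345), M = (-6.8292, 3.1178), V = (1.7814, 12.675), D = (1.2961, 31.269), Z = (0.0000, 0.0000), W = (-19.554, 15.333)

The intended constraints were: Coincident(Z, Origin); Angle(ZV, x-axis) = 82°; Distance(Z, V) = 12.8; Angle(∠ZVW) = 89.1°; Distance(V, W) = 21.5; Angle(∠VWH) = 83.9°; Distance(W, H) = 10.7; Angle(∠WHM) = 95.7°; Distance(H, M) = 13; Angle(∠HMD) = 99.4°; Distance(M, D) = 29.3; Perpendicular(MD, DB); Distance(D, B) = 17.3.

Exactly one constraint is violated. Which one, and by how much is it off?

Distance(D, B) = 17.3 — off by 8.60.

Z = (0.00, 0.00) ✓; ZV at 82.00° ✓; |ZV| = 12.80 ✓; ∠ZVW = 89.10° ✓; |VW| = 21.50 ✓; ∠VWH = 83.89° ✓; |WH| = 10.70 ✓; ∠WHM = 95.70° ✓; |HM| = 13.00 ✓; ∠HMD = 99.40° ✓; |MD| = 29.30 ✓; ∠(MD, DB) = 90.00° ✓; |DB| = 8.700 ✗.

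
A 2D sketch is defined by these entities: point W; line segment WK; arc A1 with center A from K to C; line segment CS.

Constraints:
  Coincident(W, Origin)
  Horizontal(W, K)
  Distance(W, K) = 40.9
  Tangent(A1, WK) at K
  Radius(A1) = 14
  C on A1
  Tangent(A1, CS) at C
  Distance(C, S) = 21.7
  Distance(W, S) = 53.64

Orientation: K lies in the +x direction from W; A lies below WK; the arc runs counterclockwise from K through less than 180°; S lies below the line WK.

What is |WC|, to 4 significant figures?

34.06

W is at the origin; W and K share the same y with |WK| = 40.9 and K on the +x side, so K = (40.90, 0.000). A1 meets WK tangentially, so AK is at right angles to WK, so A = K + (0, -14) = (40.90, -14.00). Since AC ⟂ CS (tangency), |AS| = √(14.0² + 21.7²) = 25.82 regardless of where C sits on A1. So S lies on both circle(W, 53.64) and circle(A, 25.82); the below-WK intersection is S = (36.37, -39.42). C is the foot of the tangent from S: C = (27.99, -19.41).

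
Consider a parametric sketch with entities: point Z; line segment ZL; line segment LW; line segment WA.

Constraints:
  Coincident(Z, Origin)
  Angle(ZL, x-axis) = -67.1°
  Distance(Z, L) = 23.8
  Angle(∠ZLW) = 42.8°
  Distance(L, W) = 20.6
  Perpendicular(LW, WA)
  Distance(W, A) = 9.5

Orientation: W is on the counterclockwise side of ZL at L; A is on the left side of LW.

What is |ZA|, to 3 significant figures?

7.37

Z is at the origin; ZL runs at -67.1° with length 23.8, so L = 23.8·(cos -67.1°, sin -67.1°) = (9.26, -21.9). ∠ZLW = 42.8°, so LW runs at -67.1° + (180° − 42.8°) = 70.1° from the x-axis; with |LW| = 20.6, W = L + 20.6·(cos 70.1°, sin 70.1°) = (16.3, -2.55). LW ⟂ WA; with |WA| = 9.5 on the left of LW, A = W + 9.5·(-0.940, 0.340) = (7.34, 0.679). Then |ZA| = |A − Z| = 7.37.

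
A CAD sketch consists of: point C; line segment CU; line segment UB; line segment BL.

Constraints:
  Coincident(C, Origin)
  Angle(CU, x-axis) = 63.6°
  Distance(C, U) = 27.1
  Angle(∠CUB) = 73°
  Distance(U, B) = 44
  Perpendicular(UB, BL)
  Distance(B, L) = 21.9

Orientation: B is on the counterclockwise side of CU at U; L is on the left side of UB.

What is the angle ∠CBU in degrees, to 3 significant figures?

35.7°

C is at the origin; CU runs at 63.6° with length 27.1, so U = 27.1·(cos 63.6°, sin 63.6°) = (12.0, 24.3). ∠CUB = 73.0°, so UB runs at 63.6° + (180° − 73.0°) = 171° from the x-axis; with |UB| = 44.0, B = U + 44.0·(cos 171°, sin 171°) = (-31.4, 31.5). Then cos ∠CBU = BC·BU / (|BC||BU|), giving 35.7°.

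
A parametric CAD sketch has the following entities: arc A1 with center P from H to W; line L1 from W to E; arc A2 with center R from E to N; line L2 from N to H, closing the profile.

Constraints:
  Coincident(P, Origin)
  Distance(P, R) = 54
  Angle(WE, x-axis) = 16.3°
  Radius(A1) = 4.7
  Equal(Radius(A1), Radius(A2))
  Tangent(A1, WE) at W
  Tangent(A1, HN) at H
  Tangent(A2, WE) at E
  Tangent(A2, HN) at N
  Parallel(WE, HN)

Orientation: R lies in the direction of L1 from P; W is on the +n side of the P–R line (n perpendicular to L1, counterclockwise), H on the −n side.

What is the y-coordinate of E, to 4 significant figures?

19.67

Tangency of A1 to both parallel lines with radius 4.7 puts W and H at P ± 4.7·n: W = (-1.319, 4.511), H = (1.319, -4.511). Equal radii place E and N the same way about R: E = R + 4.7·n = (50.51, 19.67), N = R − 4.7·n = (53.15, 10.64). So E.y = 19.67.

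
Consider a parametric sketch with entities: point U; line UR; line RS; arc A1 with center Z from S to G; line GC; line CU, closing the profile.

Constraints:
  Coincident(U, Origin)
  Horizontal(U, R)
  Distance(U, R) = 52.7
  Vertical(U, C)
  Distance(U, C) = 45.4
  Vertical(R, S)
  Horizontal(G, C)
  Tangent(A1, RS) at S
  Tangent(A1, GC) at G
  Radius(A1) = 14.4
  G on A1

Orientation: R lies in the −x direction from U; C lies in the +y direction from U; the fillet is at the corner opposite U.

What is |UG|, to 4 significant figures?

59.40

U is at the origin; UR is horizontal with |UR| = 52.7 and R on the −x side, so R = (-52.70, 0.000). U and C share the same x with |UC| = 45.4 and C on the +y side, so C = (0.000, 45.40). The virtual corner opposite U is at (-52.70, 45.40). Tangency of A1 to RS means the radius ZS is perpendicular to RS and the tangent condition forces ZG to be normal to GC, with radius 14.4, so the center Z sits 14.4 in from both sides at Z = (-38.30, 31.00). That places the tangent points at S = (-52.70, 31.00) on RS and G = (-38.30, 45.40) on GC. Then |UG| = |G − U| = 59.40.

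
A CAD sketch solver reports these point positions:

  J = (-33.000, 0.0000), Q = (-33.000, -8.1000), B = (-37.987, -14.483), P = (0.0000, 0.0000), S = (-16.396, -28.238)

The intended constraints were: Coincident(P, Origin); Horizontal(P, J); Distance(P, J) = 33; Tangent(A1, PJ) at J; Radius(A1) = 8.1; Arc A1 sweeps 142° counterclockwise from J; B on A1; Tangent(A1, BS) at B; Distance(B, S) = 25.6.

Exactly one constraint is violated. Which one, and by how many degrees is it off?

Tangent(A1, BS) at B — off by 5.50°.

P = (0.00, 0.00) ✓; P.y = 0.00, J.y = 0.00 ✓; |PJ| = 33.00 ✓; ∠(QJ, JP) = 90.00° ✓; |QJ| = 8.100 ✓; bearing(Q→B) − bearing(Q→J) = 142.0° ✓; |QB| = 8.100 ✓; ∠(QB, BS) = 84.50° ✗; |BS| = 25.60 ✓.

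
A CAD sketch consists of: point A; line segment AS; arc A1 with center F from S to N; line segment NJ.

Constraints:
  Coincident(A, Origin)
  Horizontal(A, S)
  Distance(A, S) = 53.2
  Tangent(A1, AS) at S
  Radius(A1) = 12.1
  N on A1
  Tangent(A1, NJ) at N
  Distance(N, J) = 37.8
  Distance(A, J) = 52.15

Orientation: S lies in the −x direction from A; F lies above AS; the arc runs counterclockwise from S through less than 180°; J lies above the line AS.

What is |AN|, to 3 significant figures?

42.6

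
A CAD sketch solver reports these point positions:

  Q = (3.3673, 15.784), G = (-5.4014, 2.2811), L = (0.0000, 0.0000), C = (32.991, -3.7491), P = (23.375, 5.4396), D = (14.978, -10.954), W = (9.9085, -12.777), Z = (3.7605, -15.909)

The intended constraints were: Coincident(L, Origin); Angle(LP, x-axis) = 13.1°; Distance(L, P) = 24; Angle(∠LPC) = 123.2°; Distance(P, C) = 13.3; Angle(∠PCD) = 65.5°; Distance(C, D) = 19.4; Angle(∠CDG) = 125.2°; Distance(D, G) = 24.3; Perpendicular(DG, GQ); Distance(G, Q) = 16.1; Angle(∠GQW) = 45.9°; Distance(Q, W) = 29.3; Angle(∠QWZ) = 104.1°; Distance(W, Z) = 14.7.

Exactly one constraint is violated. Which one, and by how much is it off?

Distance(W, Z) = 14.7 — off by 7.80.

L = (0.00, 0.00) ✓; LP at 13.10° ✓; |LP| = 24.00 ✓; ∠LPC = 123.2° ✓; |PC| = 13.30 ✓; ∠PCD = 65.50° ✓; |CD| = 19.40 ✓; ∠CDG = 125.2° ✓; |DG| = 24.30 ✓; ∠(DG, GQ) = 90.00° ✓; |GQ| = 16.10 ✓; ∠GQW = 45.90° ✓; |QW| = 29.30 ✓; ∠QWZ = 104.1° ✓; |WZ| = 6.900 ✗.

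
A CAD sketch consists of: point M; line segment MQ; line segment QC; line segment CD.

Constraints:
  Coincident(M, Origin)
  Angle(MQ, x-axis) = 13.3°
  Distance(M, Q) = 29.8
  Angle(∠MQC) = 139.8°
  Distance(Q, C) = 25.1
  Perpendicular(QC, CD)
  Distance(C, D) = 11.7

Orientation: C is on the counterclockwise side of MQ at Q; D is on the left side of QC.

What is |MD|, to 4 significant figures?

48.45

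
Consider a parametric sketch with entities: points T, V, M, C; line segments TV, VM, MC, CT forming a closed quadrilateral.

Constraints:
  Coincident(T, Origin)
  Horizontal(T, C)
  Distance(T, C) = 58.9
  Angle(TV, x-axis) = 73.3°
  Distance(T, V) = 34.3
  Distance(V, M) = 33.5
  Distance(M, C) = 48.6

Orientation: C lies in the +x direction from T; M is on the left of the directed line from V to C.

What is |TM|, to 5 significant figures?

61.017

Checks: |VM| = 33.50 ✓; |MC| = 48.60 ✓.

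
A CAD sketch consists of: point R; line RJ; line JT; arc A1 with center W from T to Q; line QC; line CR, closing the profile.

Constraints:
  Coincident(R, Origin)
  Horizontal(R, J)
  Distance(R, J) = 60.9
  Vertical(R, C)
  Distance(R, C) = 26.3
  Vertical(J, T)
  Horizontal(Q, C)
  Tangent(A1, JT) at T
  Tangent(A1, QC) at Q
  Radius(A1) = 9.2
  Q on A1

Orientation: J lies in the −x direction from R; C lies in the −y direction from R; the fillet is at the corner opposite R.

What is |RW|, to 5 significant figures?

54.455

R is at the origin; RJ is horizontal with |RJ| = 60.9 and J on the −x side, so J = (-60.900, 0.0000). RC is vertical with |RC| = 26.3 and C on the −y side, so C = (0.0000, -26.300). The virtual corner opposite R is at (-60.900, -26.300). Since A1 is tangent to JT there, WT ⟂ JT and since A1 is tangent to QC there, WQ ⟂ QC, with radius 9.2, so the center W sits 9.2 in from both sides at W = (-51.700, -17.100). Then |RW| = |W − R| = 54.455.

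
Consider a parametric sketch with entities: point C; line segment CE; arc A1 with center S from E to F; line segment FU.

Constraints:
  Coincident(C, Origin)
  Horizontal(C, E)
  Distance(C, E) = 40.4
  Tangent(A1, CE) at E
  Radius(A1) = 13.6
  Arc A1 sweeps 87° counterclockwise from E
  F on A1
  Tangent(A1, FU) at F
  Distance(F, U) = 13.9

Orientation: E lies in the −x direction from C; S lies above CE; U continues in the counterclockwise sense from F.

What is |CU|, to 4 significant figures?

37.38

On A1, E sits at bearing -90° from S; an 87° counterclockwise sweep puts F at bearing -3°, so F = S + 13.6·(cos -3°, sin -3°) = (-26.82, 12.89). Since A1 is tangent to FU there, SF ⟂ FU, so FU runs along (−sin -3°, cos -3°); with |FU| = 13.9, U = (-26.09, 26.77). Then |CU| = |U − C| = 37.38.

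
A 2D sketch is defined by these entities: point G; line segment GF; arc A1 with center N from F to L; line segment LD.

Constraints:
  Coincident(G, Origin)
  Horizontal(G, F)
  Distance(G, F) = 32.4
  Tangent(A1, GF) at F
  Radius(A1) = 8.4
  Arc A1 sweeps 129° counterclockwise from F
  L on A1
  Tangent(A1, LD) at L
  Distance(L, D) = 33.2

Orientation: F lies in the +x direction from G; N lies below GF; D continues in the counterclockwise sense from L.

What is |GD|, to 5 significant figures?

61.207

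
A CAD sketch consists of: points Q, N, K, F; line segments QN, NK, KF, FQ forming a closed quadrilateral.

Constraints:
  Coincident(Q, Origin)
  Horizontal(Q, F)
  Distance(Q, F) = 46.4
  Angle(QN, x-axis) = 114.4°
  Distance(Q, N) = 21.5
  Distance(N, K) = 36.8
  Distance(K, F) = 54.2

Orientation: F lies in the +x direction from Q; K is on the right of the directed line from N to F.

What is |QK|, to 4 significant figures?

17.76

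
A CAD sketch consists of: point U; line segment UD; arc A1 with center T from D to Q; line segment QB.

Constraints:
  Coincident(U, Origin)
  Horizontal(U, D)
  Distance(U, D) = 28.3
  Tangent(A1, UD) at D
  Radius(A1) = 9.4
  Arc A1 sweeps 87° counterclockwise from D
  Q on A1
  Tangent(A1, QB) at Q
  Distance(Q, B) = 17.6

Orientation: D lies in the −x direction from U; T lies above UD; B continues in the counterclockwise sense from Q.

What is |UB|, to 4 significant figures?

32.02

On A1, D sits at bearing -90° from T; an 87° counterclockwise sweep puts Q at bearing -3°, so Q = T + 9.4·(cos -3°, sin -3°) = (-18.91, 8.908). Since A1 is tangent to QB there, TQ ⟂ QB, so QB runs along (−sin -3°, cos -3°); with |QB| = 17.6, B = (-17.99, 26.48). Then |UB| = |B − U| = 32.02.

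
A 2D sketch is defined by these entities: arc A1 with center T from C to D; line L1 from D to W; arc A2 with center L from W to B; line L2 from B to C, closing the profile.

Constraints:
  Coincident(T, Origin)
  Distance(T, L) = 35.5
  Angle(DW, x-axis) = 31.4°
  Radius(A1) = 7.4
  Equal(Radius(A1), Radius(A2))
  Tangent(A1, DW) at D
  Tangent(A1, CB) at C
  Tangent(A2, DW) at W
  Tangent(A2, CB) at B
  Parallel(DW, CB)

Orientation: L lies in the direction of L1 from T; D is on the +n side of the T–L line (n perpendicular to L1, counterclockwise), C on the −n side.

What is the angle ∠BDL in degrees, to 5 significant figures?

10.857°

Tangency of A1 to both parallel lines with radius 7.4 puts D and C at T ± 7.4·n: D = (-3.8555, 6.3163), C = (3.8555, -6.3163). Equal radii place W and B the same way about L: W = L + 7.4·n = (26.446, 24.812), B = L − 7.4·n = (34.157, 12.180). Then cos ∠BDL = DB·DL / (|DB||DL|), giving 10.857°.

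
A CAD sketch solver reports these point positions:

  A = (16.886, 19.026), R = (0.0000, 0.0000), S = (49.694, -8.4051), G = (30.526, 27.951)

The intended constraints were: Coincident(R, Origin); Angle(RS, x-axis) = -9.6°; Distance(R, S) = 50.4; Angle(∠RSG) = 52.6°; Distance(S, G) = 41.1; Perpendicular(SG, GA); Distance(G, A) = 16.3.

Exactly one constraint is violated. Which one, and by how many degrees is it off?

Perpendicular(SG, GA) — off by 5.40°.

R = (0.00, 0.00) ✓; RS at -9.600° ✓; |RS| = 50.40 ✓; ∠RSG = 52.60° ✓; |SG| = 41.10 ✓; ∠(SG, GA) = 95.40° ✗; |GA| = 16.30 ✓.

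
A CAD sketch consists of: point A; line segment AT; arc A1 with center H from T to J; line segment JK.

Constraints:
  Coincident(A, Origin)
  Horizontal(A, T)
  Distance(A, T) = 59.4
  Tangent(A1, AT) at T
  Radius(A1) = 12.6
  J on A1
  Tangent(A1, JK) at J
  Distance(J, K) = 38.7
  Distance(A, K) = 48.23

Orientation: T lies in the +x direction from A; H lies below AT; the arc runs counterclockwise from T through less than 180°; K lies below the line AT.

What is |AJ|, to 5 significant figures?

49.033

Checks: |HJ| = 12.60 ✓; ∠(HJ, JK) = 90.00° ✓; |JK| = 38.70 ✓; |AK| = 48.23 ✓.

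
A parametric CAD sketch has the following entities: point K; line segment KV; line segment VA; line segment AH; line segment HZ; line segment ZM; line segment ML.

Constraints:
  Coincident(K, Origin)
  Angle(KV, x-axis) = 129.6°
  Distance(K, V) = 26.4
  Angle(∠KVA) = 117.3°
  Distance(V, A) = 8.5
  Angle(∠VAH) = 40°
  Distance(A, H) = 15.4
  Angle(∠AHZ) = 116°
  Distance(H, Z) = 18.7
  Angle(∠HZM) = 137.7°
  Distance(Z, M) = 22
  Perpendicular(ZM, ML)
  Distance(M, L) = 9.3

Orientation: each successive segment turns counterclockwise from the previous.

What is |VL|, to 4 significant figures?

29.92

∠HZM = 137.7° gives ZM at 78.60° from the x-axis; with |ZM| = 22.0, M = (7.922, 44.01). ZM is perpendicular to ML, so ML runs at 168.6°; with |ML| = 9.3, L = (-1.195, 45.85). Then |VL| = |L − V| = 29.92.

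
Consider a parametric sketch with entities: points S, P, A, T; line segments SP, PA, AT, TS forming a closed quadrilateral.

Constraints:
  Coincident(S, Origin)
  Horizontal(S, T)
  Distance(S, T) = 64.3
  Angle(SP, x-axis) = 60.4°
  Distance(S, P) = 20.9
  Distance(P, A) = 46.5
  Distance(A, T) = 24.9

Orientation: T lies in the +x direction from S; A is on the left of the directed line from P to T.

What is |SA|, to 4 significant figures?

61.25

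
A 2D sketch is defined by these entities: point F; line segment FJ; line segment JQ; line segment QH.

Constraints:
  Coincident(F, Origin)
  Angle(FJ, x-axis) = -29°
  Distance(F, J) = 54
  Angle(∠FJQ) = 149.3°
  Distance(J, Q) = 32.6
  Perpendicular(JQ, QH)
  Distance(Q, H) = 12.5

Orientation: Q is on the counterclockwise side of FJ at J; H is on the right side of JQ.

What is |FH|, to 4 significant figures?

88.61

F is at the origin; FJ runs at -29.0° with length 54.0, so J = 54.0·(cos -29.0°, sin -29.0°) = (47.23, -26.18). ∠FJQ = 149.3°, so JQ runs at -29.0° + (180° − 149.3°) = 1.700° from the x-axis; with |JQ| = 32.6, Q = J + 32.6·(cos 1.700°, sin 1.700°) = (79.82, -25.21). The perpendicularity gives QH at right angles to JQ; with |QH| = 12.5 on the right of JQ, H = Q + 12.5·(0.02967, -0.9996) = (80.19, -37.71). Then |FH| = |H − F| = 88.61.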